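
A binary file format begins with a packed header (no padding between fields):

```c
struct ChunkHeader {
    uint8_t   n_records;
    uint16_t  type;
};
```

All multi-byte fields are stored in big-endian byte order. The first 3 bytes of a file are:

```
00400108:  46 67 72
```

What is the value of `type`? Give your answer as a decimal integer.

`type` follows `n_records` (1 byte), so it starts at byte offset 1 and occupies 2 bytes.
Bytes at offsets 1..2: 67 72.
Big-endian stores the most-significant byte at the lowest address.
The bytes are already most-significant first: 0x6772.
0x6772 = 26482.

26482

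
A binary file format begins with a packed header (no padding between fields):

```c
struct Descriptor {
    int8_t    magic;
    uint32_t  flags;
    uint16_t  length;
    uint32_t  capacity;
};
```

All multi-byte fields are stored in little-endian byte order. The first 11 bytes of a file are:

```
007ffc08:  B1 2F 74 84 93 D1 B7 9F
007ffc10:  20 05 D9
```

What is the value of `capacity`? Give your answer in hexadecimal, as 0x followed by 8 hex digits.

0xD905209F

`capacity` follows `magic` (1 B), `flags` (4 B), `length` (2 B), so it starts at offset 1 + 4 + 2 = 7 and occupies 4 bytes.
Bytes at offsets 7..10: 9F 20 05 D9.
Little-endian stores the least-significant byte at the lowest address.
Reassemble most-significant byte first: D9 05 20 9F → 0xD905209F.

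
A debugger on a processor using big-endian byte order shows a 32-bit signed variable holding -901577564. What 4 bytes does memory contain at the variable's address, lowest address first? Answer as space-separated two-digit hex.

CA 43 04 A4

Two's complement of -901577564 in 32 bits: 901577564 = 0x35BCFB5C; invert → 0xCA4304A3; add 1 → 0xCA4304A4.
Split into bytes (most-significant first): CA 43 04 A4.
Big-endian stores the most-significant byte at the lowest address.
So the memory order matches the most-significant-first order: CA 43 04 A4.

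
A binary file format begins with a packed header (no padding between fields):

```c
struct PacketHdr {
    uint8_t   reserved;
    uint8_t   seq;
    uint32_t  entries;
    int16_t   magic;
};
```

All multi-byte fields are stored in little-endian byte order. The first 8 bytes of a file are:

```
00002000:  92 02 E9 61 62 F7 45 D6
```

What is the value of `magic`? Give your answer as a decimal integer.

-10683

`magic` follows `reserved` (1 B), `seq` (1 B), `entries` (4 B), so it starts at offset 1 + 1 + 4 = 6 and occupies 2 bytes.
Bytes at offsets 6..7: 45 D6.
Little-endian stores the least-significant byte at the lowest address.
Reassemble most-significant byte first: D6 45 → 0xD645.
Top bit is set, so as a signed 16-bit value this is 0xD645 − 2^16 = -10683.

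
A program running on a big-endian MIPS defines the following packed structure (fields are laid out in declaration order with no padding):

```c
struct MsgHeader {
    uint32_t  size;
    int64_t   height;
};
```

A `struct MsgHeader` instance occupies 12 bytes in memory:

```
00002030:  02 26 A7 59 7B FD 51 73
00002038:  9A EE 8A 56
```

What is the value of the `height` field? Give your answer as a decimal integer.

8934386792735345238

`height` follows `size` (4 bytes), so it starts at byte offset 4 and occupies 8 bytes.
Bytes at offsets 4..11: 7B FD 51 73 9A EE 8A 56.
In big-endian order the high byte comes first in memory.
The bytes are already most-significant first: 0x7BFD51739AEE8A56.
0x7BFD51739AEE8A56 = 8934386792735345238.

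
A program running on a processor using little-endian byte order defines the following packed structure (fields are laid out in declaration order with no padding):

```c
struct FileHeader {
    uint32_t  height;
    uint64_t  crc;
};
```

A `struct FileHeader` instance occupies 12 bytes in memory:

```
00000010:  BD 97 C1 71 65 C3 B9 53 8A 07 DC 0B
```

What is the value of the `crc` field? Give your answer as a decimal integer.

`crc` follows `height` (4 bytes), so it starts at byte offset 4 and occupies 8 bytes.
Bytes at offsets 4..11: 65 C3 B9 53 8A 07 DC 0B.
Little-endian: lowest address holds the least-significant byte.
Reassemble most-significant byte first: 0B DC 07 8A 53 B9 C3 65 → 0x0BDC078A53B9C365.
0x0BDC078A53B9C365 = 854566319985116005.

854566319985116005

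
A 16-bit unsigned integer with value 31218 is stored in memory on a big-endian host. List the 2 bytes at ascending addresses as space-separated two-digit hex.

79 F2

31218 in hexadecimal, padded to 16 bits, is 0x79F2.
Split into bytes (most-significant first): 79 F2.
Big-endian stores the most-significant byte at the lowest address.
So the memory order matches the most-significant-first order: 79 F2.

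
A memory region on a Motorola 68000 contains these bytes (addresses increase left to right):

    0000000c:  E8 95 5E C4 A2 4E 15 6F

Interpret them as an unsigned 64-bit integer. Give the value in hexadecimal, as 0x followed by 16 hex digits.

0xE8955EC4A24E156F

In big-endian order the high byte comes first in memory.
The bytes are already most-significant first: 0xE8955EC4A24E156F.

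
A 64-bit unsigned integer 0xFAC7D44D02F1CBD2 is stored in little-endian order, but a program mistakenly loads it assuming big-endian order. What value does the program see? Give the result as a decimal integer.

15189499160435148794

Stored little-endian, the bytes at ascending addresses are D2 CB F1 02 4D D4 C7 FA.
Read back as big-endian, the last byte is least significant, giving 0xD2CBF1024DD4C7FA.
0xD2CBF1024DD4C7FA = 15189499160435148794.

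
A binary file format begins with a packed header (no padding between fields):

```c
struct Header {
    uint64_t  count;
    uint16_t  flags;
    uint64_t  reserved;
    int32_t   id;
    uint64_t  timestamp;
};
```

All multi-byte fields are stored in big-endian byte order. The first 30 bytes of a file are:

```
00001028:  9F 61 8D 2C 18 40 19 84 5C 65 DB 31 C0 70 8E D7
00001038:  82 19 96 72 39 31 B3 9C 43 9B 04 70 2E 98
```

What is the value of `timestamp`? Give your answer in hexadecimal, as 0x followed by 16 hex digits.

0xB39C439B04702E98

`timestamp` follows `count` (8 B), `flags` (2 B), `reserved` (8 B), `id` (4 B), so it starts at offset 8 + 2 + 8 + 4 = 22 and occupies 8 bytes.
Bytes at offsets 22..29: B3 9C 43 9B 04 70 2E 98.
Big-endian stores the most-significant byte at the lowest address.
The bytes are already most-significant first: 0xB39C439B04702E98.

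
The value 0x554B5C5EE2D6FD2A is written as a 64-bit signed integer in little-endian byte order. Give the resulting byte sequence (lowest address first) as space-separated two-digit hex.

Split into bytes (most-significant first): 55 4B 5C 5E E2 D6 FD 2A.
Little-endian: lowest address holds the least-significant byte.
So at ascending addresses the bytes are 2A FD D6 E2 5E 5C 4B 55.

2A FD D6 E2 5E 5C 4B 55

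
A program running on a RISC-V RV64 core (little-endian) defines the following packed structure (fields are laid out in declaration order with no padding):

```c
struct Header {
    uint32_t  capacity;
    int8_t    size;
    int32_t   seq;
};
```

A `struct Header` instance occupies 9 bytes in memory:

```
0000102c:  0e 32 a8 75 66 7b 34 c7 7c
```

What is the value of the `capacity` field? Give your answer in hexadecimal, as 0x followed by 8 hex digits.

`capacity` is the first field, at byte offset 0, occupying 4 bytes.
Bytes at offsets 0..3: 0E 32 A8 75.
In little-endian order the low byte comes first in memory.
Reassemble most-significant byte first: 75 A8 32 0E → 0x75A8320E.

0x75A8320E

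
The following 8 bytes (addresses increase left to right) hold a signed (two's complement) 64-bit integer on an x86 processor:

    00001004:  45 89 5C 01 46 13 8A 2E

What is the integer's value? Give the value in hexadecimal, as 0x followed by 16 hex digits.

In little-endian order the low byte comes first in memory.
Reassemble most-significant byte first: 2E 8A 13 46 01 5C 89 45 → 0x2E8A1346015C8945.

0x2E8A1346015C8945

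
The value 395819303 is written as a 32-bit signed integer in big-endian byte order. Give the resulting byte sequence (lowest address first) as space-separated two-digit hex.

395819303 in hexadecimal, padded to 32 bits, is 0x1797B927.
Split into bytes (most-significant first): 17 97 B9 27.
Big-endian stores the most-significant byte at the lowest address.
So the memory order matches the most-significant-first order: 17 97 B9 27.

17 97 B9 27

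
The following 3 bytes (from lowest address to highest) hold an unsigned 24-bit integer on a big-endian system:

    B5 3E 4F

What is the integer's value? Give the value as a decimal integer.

11877967

Big-endian stores the most-significant byte at the lowest address.
The bytes are already most-significant first: 0xB53E4F.
0xB53E4F = 11877967.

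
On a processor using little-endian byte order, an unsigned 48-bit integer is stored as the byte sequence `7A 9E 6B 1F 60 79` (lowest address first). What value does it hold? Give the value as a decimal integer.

In little-endian order the low byte comes first in memory.
Reassemble most-significant byte first: 79 60 1F 6B 9E 7A → 0x79601F6B9E7A.
0x79601F6B9E7A = 133453750967930.

133453750967930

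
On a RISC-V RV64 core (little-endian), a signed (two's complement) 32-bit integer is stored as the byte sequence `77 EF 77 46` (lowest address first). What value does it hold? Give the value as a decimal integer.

Little-endian: lowest address holds the least-significant byte.
Reassemble most-significant byte first: 46 77 EF 77 → 0x4677EF77.
0x4677EF77 = 1182265207.

1182265207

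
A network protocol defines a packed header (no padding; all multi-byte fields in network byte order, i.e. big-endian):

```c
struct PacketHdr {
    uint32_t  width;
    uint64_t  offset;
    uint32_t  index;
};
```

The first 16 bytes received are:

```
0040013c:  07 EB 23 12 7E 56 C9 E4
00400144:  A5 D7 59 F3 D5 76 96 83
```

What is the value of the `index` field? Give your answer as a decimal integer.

3581318787

`index` follows `width` (4 B), `offset` (8 B), so it starts at offset 4 + 8 = 12 and occupies 4 bytes.
Bytes at offsets 12..15: D5 76 96 83.
Big-endian stores the most-significant byte at the lowest address.
The bytes are already most-significant first: 0xD5769683.
0xD5769683 = 3581318787.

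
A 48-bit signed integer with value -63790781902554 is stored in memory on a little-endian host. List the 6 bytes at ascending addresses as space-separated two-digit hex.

26 D1 1A 8D FB C5

Two's complement of -63790781902554 in 48 bits: 63790781902554 = 0x3A0472E52EDA; invert → 0xC5FB8D1AD125; add 1 → 0xC5FB8D1AD126.
Split into bytes (most-significant first): C5 FB 8D 1A D1 26.
Little-endian stores the least-significant byte at the lowest address.
So at ascending addresses the bytes are 26 D1 1A 8D FB C5.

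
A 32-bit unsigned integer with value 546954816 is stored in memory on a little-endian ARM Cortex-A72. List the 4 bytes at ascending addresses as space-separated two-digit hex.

40 DE 99 20

546954816 in hexadecimal, padded to 32 bits, is 0x2099DE40.
Split into bytes (most-significant first): 20 99 DE 40.
In little-endian order the low byte comes first in memory.
So at ascending addresses the bytes are 40 DE 99 20.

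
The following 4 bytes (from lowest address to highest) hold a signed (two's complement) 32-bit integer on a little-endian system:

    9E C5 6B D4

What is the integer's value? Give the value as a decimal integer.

-731134562

In little-endian order the low byte comes first in memory.
Reassemble most-significant byte first: D4 6B C5 9E → 0xD46BC59E.
Top bit is set, so as a signed 32-bit value this is 0xD46BC59E − 2^32 = -731134562.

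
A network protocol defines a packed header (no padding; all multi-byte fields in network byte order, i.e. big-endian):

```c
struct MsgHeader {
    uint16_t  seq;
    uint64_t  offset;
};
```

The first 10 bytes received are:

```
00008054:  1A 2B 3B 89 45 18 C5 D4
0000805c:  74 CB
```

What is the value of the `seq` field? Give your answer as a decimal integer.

6699

`seq` is the first field, at byte offset 0, occupying 2 bytes.
Bytes at offsets 0..1: 1A 2B.
Big-endian stores the most-significant byte at the lowest address.
The bytes are already most-significant first: 0x1A2B.
0x1A2B = 6699.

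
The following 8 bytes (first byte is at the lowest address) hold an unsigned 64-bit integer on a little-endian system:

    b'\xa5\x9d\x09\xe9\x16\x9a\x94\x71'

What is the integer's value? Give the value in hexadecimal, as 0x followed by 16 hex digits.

Little-endian stores the least-significant byte at the lowest address.
Reassemble most-significant byte first: 71 94 9A 16 E9 09 9D A5 → 0x71949A16E9099DA5.

0x71949A16E9099DA5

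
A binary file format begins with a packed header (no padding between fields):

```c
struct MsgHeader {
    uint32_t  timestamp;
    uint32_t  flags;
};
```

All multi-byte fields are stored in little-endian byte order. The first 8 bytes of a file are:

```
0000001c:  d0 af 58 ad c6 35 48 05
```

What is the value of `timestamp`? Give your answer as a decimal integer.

2908270544

`timestamp` is the first field, at byte offset 0, occupying 4 bytes.
Bytes at offsets 0..3: D0 AF 58 AD.
Little-endian: lowest address holds the least-significant byte.
Reassemble most-significant byte first: AD 58 AF D0 → 0xAD58AFD0.
0xAD58AFD0 = 2908270544.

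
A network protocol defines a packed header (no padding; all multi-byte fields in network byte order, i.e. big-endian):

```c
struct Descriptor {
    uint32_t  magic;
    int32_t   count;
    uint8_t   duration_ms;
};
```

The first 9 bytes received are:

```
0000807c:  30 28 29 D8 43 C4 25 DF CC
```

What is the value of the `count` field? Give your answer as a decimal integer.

`count` follows `magic` (4 bytes), so it starts at byte offset 4 and occupies 4 bytes.
Bytes at offsets 4..7: 43 C4 25 DF.
In big-endian order the high byte comes first in memory.
The bytes are already most-significant first: 0x43C425DF.
0x43C425DF = 1136928223.

1136928223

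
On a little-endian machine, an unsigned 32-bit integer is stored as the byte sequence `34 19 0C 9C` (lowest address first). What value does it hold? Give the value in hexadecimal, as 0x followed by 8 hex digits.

0x9C0C1934

In little-endian order the low byte comes first in memory.
Reassemble most-significant byte first: 9C 0C 19 34 → 0x9C0C1934.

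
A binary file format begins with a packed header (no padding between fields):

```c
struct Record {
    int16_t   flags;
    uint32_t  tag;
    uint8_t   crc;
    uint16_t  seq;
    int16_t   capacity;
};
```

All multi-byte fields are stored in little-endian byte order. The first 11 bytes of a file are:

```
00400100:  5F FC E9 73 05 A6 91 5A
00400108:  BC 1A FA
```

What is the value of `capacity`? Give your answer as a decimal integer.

`capacity` follows `flags` (2 B), `tag` (4 B), `crc` (1 B), `seq` (2 B), so it starts at offset 2 + 4 + 1 + 2 = 9 and occupies 2 bytes.
Bytes at offsets 9..10: 1A FA.
In little-endian order the low byte comes first in memory.
Reassemble most-significant byte first: FA 1A → 0xFA1A.
Top bit is set, so as a signed 16-bit value this is 0xFA1A − 2^16 = -1510.

-1510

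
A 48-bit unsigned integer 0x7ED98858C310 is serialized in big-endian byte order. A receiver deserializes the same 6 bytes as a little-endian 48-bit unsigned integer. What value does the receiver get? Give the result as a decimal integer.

18431190030718

Stored big-endian, the bytes at ascending addresses are 7E D9 88 58 C3 10.
Read back as little-endian, the first byte is least significant, giving 0x10C35888D97E.
0x10C35888D97E = 18431190030718.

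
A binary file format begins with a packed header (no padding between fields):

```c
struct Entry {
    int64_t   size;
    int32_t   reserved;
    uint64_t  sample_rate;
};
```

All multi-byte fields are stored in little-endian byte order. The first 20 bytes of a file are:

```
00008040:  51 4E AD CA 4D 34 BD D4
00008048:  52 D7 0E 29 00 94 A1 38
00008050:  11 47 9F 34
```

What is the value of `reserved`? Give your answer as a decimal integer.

688838482

`reserved` follows `size` (8 bytes), so it starts at byte offset 8 and occupies 4 bytes.
Bytes at offsets 8..11: 52 D7 0E 29.
Little-endian stores the least-significant byte at the lowest address.
Reassemble most-significant byte first: 29 0E D7 52 → 0x290ED752.
0x290ED752 = 688838482.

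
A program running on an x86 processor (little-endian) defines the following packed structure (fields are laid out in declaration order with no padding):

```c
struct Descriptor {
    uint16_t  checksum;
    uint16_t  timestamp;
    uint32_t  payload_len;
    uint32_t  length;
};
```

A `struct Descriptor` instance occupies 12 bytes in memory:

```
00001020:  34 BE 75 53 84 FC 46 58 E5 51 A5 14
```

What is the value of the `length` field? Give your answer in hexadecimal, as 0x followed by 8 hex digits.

`length` follows `checksum` (2 B), `timestamp` (2 B), `payload_len` (4 B), so it starts at offset 2 + 2 + 4 = 8 and occupies 4 bytes.
Bytes at offsets 8..11: E5 51 A5 14.
Little-endian: lowest address holds the least-significant byte.
Reassemble most-significant byte first: 14 A5 51 E5 → 0x14A551E5.

0x14A551E5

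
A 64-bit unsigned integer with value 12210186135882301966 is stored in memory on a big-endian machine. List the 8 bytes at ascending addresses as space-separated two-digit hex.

A9 73 4B 99 26 AA 02 0E

12210186135882301966 in hexadecimal, padded to 64 bits, is 0xA9734B9926AA020E.
Split into bytes (most-significant first): A9 73 4B 99 26 AA 02 0E.
In big-endian order the high byte comes first in memory.
So the memory order matches the most-significant-first order: A9 73 4B 99 26 AA 02 0E.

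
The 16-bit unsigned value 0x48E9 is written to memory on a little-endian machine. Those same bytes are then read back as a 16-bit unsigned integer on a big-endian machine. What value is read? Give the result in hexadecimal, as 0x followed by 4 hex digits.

0xE948

Stored little-endian, the bytes at ascending addresses are E9 48.
Read back as big-endian, the last byte is least significant, giving 0xE948.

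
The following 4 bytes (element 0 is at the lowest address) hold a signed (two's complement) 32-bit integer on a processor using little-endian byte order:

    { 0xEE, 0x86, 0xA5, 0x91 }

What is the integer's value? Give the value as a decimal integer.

-1851422994

In little-endian order the low byte comes first in memory.
Reassemble most-significant byte first: 91 A5 86 EE → 0x91A586EE.
Top bit is set, so as a signed 32-bit value this is 0x91A586EE − 2^32 = -1851422994.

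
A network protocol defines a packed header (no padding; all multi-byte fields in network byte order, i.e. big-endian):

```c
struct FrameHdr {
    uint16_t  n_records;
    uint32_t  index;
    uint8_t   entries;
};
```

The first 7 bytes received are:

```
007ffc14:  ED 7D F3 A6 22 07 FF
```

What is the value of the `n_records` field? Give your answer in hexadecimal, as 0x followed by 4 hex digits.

0xED7D

`n_records` is the first field, at byte offset 0, occupying 2 bytes.
Bytes at offsets 0..1: ED 7D.
In big-endian order the high byte comes first in memory.
The bytes are already most-significant first: 0xED7D.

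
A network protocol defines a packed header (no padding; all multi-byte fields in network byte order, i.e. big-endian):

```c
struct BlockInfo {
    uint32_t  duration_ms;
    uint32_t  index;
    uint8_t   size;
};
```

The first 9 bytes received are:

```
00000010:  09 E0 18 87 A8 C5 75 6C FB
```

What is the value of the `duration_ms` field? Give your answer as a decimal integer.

165681287

`duration_ms` is the first field, at byte offset 0, occupying 4 bytes.
Bytes at offsets 0..3: 09 E0 18 87.
Big-endian stores the most-significant byte at the lowest address.
The bytes are already most-significant first: 0x09E01887.
0x09E01887 = 165681287.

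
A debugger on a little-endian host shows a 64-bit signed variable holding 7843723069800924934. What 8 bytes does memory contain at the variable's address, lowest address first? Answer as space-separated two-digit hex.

7843723069800924934 in hexadecimal, padded to 64 bits, is 0x6CDA8092FC054706.
Split into bytes (most-significant first): 6C DA 80 92 FC 05 47 06.
Little-endian: lowest address holds the least-significant byte.
So at ascending addresses the bytes are 06 47 05 FC 92 80 DA 6C.

06 47 05 FC 92 80 DA 6C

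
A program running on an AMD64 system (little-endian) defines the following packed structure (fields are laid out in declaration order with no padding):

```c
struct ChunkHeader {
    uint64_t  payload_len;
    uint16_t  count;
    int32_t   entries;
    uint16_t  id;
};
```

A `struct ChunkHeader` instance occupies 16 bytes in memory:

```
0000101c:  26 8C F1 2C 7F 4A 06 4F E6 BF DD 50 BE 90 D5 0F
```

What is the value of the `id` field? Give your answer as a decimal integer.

`id` follows `payload_len` (8 B), `count` (2 B), `entries` (4 B), so it starts at offset 8 + 2 + 4 = 14 and occupies 2 bytes.
Bytes at offsets 14..15: D5 0F.
In little-endian order the low byte comes first in memory.
Reassemble most-significant byte first: 0F D5 → 0x0FD5.
0x0FD5 = 4053.

4053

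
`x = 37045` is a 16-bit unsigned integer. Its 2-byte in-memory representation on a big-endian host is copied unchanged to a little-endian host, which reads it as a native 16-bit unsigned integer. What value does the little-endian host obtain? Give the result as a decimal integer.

37045 in 16-bit hexadecimal is 0x90B5.
Stored big-endian, the bytes at ascending addresses are 90 B5.
Read back as little-endian, the first byte is least significant, giving 0xB590.
0xB590 = 46480.

46480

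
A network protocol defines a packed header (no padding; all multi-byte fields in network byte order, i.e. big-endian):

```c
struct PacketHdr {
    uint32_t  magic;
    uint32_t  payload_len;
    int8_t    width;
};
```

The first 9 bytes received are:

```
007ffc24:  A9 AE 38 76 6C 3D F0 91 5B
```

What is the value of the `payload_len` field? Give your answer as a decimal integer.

1815998609

`payload_len` follows `magic` (4 bytes), so it starts at byte offset 4 and occupies 4 bytes.
Bytes at offsets 4..7: 6C 3D F0 91.
Big-endian stores the most-significant byte at the lowest address.
The bytes are already most-significant first: 0x6C3DF091.
0x6C3DF091 = 1815998609.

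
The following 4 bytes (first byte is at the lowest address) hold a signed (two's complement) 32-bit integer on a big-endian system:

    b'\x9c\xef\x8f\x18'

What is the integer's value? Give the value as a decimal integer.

-1662021864

In big-endian order the high byte comes first in memory.
The bytes are already most-significant first: 0x9CEF8F18.
Top bit is set, so as a signed 32-bit value this is 0x9CEF8F18 − 2^32 = -1662021864.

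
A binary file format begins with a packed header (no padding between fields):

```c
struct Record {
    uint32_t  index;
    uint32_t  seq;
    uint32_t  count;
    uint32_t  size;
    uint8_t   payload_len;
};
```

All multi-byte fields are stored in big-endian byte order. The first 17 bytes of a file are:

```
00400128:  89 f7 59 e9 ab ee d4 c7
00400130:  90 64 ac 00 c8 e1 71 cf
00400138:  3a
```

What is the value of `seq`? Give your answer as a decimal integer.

`seq` follows `index` (4 bytes), so it starts at byte offset 4 and occupies 4 bytes.
Bytes at offsets 4..7: AB EE D4 C7.
In big-endian order the high byte comes first in memory.
The bytes are already most-significant first: 0xABEED4C7.
0xABEED4C7 = 2884555975.

2884555975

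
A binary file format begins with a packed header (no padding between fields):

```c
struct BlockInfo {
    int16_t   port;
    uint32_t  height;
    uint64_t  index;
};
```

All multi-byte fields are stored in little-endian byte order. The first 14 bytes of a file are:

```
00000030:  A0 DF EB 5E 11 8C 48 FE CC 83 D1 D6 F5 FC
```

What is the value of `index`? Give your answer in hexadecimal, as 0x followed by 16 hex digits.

0xFCF5D6D183CCFE48

`index` follows `port` (2 B), `height` (4 B), so it starts at offset 2 + 4 = 6 and occupies 8 bytes.
Bytes at offsets 6..13: 48 FE CC 83 D1 D6 F5 FC.
In little-endian order the low byte comes first in memory.
Reassemble most-significant byte first: FC F5 D6 D1 83 CC FE 48 → 0xFCF5D6D183CCFE48.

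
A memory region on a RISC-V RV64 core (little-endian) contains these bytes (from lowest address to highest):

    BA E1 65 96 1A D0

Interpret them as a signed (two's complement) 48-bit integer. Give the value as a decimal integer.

-52662365724230

In little-endian order the low byte comes first in memory.
Reassemble most-significant byte first: D0 1A 96 65 E1 BA → 0xD01A9665E1BA.
Top bit is set, so as a signed 48-bit value this is 0xD01A9665E1BA − 2^48 = -52662365724230.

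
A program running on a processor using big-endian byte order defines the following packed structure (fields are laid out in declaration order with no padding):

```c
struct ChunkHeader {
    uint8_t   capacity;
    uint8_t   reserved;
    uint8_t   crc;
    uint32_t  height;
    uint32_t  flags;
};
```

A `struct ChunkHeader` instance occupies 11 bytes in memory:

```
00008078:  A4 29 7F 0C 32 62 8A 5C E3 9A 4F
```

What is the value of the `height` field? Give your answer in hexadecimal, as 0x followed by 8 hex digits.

0x0C32628A

`height` follows `capacity` (1 B), `reserved` (1 B), `crc` (1 B), so it starts at offset 1 + 1 + 1 = 3 and occupies 4 bytes.
Bytes at offsets 3..6: 0C 32 62 8A.
In big-endian order the high byte comes first in memory.
The bytes are already most-significant first: 0x0C32628A.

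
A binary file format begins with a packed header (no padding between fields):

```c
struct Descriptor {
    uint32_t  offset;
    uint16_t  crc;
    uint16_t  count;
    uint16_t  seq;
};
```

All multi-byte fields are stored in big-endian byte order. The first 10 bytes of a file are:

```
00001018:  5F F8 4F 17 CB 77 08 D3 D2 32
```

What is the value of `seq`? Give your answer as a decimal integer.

`seq` follows `offset` (4 B), `crc` (2 B), `count` (2 B), so it starts at offset 4 + 2 + 2 = 8 and occupies 2 bytes.
Bytes at offsets 8..9: D2 32.
In big-endian order the high byte comes first in memory.
The bytes are already most-significant first: 0xD232.
0xD232 = 53810.

53810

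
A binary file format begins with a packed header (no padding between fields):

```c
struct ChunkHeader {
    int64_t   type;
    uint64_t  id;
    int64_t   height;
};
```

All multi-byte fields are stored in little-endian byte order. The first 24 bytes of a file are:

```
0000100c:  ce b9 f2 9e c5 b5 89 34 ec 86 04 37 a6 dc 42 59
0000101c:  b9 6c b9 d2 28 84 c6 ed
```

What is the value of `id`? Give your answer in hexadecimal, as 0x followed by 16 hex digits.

`id` follows `type` (8 bytes), so it starts at byte offset 8 and occupies 8 bytes.
Bytes at offsets 8..15: EC 86 04 37 A6 DC 42 59.
Little-endian stores the least-significant byte at the lowest address.
Reassemble most-significant byte first: 59 42 DC A6 37 04 86 EC → 0x5942DCA6370486EC.

0x5942DCA6370486EC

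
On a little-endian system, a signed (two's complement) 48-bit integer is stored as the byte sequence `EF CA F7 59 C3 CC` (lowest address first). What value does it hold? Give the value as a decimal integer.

In little-endian order the low byte comes first in memory.
Reassemble most-significant byte first: CC C3 59 F7 CA EF → 0xCCC359F7CAEF.
Top bit is set, so as a signed 48-bit value this is 0xCCC359F7CAEF − 2^48 = -56335576610065.

-56335576610065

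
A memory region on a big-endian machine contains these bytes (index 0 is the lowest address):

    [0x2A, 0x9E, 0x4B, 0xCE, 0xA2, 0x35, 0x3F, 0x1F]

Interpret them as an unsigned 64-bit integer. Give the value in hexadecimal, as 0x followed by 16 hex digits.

In big-endian order the high byte comes first in memory.
The bytes are already most-significant first: 0x2A9E4BCEA2353F1F.

0x2A9E4BCEA2353F1F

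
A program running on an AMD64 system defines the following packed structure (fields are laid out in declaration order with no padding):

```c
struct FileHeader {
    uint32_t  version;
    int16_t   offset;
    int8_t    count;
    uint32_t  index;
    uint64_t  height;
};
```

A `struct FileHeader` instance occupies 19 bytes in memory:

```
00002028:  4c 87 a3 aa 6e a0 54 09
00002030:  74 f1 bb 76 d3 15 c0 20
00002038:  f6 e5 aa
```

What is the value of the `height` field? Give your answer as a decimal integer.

12314519376636531574

`height` follows `version` (4 B), `offset` (2 B), `count` (1 B), `index` (4 B), so it starts at offset 4 + 2 + 1 + 4 = 11 and occupies 8 bytes.
Bytes at offsets 11..18: 76 D3 15 C0 20 F6 E5 AA.
Little-endian stores the least-significant byte at the lowest address.
Reassemble most-significant byte first: AA E5 F6 20 C0 15 D3 76 → 0xAAE5F620C015D376.
0xAAE5F620C015D376 = 12314519376636531574.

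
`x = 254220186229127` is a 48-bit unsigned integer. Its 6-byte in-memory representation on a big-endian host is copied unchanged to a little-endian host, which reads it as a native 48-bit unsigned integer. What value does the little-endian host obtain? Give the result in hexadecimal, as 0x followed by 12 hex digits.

254220186229127 in 48-bit hexadecimal is 0xE7363FE51987.
Stored big-endian, the bytes at ascending addresses are E7 36 3F E5 19 87.
Read back as little-endian, the first byte is least significant, giving 0x8719E53F36E7.

0x8719E53F36E7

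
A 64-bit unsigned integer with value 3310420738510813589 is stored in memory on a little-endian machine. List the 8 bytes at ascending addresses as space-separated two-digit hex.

95 F9 05 50 1F FA F0 2D

3310420738510813589 in hexadecimal, padded to 64 bits, is 0x2DF0FA1F5005F995.
Split into bytes (most-significant first): 2D F0 FA 1F 50 05 F9 95.
Little-endian: lowest address holds the least-significant byte.
So at ascending addresses the bytes are 95 F9 05 50 1F FA F0 2D.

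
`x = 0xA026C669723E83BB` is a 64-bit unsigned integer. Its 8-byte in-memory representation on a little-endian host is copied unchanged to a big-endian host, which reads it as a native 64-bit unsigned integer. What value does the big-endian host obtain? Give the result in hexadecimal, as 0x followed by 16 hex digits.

0xBB833E7269C626A0

Stored little-endian, the bytes at ascending addresses are BB 83 3E 72 69 C6 26 A0.
Read back as big-endian, the last byte is least significant, giving 0xBB833E7269C626A0.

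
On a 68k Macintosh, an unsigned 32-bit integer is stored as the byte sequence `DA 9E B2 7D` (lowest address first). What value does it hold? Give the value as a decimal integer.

3667833469

Big-endian: lowest address holds the most-significant byte.
The bytes are already most-significant first: 0xDA9EB27D.
0xDA9EB27D = 3667833469.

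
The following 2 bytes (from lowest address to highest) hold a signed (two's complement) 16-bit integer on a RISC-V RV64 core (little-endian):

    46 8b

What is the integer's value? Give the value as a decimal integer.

In little-endian order the low byte comes first in memory.
Reassemble most-significant byte first: 8B 46 → 0x8B46.
Top bit is set, so as a signed 16-bit value this is 0x8B46 − 2^16 = -29882.

-29882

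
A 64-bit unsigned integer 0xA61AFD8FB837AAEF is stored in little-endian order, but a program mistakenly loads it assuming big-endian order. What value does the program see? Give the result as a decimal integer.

Stored little-endian, the bytes at ascending addresses are EF AA 37 B8 8F FD 1A A6.
Read back as big-endian, the last byte is least significant, giving 0xEFAA37B88FFD1AA6.
0xEFAA37B88FFD1AA6 = 17269676986934827686.

17269676986934827686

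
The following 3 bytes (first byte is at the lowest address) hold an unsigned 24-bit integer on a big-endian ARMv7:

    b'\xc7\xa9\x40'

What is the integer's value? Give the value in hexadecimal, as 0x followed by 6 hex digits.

0xC7A940

Big-endian: lowest address holds the most-significant byte.
The bytes are already most-significant first: 0xC7A940.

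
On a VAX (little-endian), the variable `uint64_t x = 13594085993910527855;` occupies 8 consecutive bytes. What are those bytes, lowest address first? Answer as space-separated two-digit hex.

6F 67 26 D9 2F E5 A7 BC

13594085993910527855 in hexadecimal, padded to 64 bits, is 0xBCA7E52FD926676F.
Split into bytes (most-significant first): BC A7 E5 2F D9 26 67 6F.
In little-endian order the low byte comes first in memory.
So at ascending addresses the bytes are 6F 67 26 D9 2F E5 A7 BC.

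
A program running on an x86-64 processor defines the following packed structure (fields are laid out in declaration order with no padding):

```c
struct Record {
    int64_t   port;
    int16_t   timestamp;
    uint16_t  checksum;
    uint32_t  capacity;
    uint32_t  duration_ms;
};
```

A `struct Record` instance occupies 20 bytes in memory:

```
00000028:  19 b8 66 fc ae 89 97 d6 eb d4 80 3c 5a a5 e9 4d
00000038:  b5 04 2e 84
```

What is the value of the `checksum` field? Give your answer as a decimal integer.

`checksum` follows `port` (8 B), `timestamp` (2 B), so it starts at offset 8 + 2 = 10 and occupies 2 bytes.
Bytes at offsets 10..11: 80 3C.
Little-endian: lowest address holds the least-significant byte.
Reassemble most-significant byte first: 3C 80 → 0x3C80.
0x3C80 = 15488.

15488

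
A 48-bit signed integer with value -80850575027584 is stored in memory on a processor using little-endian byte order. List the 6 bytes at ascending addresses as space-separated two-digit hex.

80 12 32 82 77 B6

Two's complement of -80850575027584 in 48 bits: 80850575027584 = 0x49887DCDED80; invert → 0xB6778232127F; add 1 → 0xB67782321280.
Split into bytes (most-significant first): B6 77 82 32 12 80.
Little-endian: lowest address holds the least-significant byte.
So at ascending addresses the bytes are 80 12 32 82 77 B6.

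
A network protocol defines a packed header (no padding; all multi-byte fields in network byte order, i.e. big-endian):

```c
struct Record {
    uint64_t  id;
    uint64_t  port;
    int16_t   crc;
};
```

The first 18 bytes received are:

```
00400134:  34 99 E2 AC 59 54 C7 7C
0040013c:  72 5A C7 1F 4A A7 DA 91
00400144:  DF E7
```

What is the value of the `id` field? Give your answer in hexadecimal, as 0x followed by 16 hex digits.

`id` is the first field, at byte offset 0, occupying 8 bytes.
Bytes at offsets 0..7: 34 99 E2 AC 59 54 C7 7C.
Big-endian stores the most-significant byte at the lowest address.
The bytes are already most-significant first: 0x3499E2AC5954C77C.

0x3499E2AC5954C77C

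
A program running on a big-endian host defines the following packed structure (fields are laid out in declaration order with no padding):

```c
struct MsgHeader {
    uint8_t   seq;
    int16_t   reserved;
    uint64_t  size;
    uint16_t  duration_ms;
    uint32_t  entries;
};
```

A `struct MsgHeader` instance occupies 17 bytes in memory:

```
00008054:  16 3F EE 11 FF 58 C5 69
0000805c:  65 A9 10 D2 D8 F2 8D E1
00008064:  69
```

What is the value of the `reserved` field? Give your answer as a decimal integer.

16366

`reserved` follows `seq` (1 byte), so it starts at byte offset 1 and occupies 2 bytes.
Bytes at offsets 1..2: 3F EE.
Big-endian stores the most-significant byte at the lowest address.
The bytes are already most-significant first: 0x3FEE.
0x3FEE = 16366.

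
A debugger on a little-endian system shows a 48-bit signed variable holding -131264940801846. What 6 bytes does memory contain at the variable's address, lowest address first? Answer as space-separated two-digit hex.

Two's complement of -131264940801846 in 48 bits: 131264940801846 = 0x7762802AFF36; invert → 0x889D7FD500C9; add 1 → 0x889D7FD500CA.
Split into bytes (most-significant first): 88 9D 7F D5 00 CA.
Little-endian stores the least-significant byte at the lowest address.
So at ascending addresses the bytes are CA 00 D5 7F 9D 88.

CA 00 D5 7F 9D 88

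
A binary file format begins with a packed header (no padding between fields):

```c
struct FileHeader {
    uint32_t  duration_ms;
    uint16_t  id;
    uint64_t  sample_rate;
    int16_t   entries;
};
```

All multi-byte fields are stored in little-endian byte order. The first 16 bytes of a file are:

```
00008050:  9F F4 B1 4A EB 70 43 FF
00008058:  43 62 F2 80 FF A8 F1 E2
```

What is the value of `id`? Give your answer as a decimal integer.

`id` follows `duration_ms` (4 bytes), so it starts at byte offset 4 and occupies 2 bytes.
Bytes at offsets 4..5: EB 70.
Little-endian stores the least-significant byte at the lowest address.
Reassemble most-significant byte first: 70 EB → 0x70EB.
0x70EB = 28907.

28907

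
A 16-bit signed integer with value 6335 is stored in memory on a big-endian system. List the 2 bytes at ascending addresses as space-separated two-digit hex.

6335 in hexadecimal, padded to 16 bits, is 0x18BF.
Split into bytes (most-significant first): 18 BF.
Big-endian stores the most-significant byte at the lowest address.
So the memory order matches the most-significant-first order: 18 BF.

18 BF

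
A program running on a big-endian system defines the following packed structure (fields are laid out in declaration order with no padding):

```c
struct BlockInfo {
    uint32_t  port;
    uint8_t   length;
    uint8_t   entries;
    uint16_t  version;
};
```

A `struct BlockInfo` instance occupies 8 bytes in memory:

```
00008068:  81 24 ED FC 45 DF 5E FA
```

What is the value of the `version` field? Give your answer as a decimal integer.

24314

`version` follows `port` (4 B), `length` (1 B), `entries` (1 B), so it starts at offset 4 + 1 + 1 = 6 and occupies 2 bytes.
Bytes at offsets 6..7: 5E FA.
Big-endian stores the most-significant byte at the lowest address.
The bytes are already most-significant first: 0x5EFA.
0x5EFA = 24314.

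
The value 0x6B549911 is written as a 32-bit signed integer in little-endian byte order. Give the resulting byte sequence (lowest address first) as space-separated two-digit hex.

11 99 54 6B

Split into bytes (most-significant first): 6B 54 99 11.
Little-endian: lowest address holds the least-significant byte.
So at ascending addresses the bytes are 11 99 54 6B.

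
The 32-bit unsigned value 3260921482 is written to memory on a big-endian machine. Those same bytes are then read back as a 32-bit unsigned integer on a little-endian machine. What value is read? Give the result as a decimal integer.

3260921482 in 32-bit hexadecimal is 0xC25DB68A.
Stored big-endian, the bytes at ascending addresses are C2 5D B6 8A.
Read back as little-endian, the first byte is least significant, giving 0x8AB65DC2.
0x8AB65DC2 = 2327207362.

2327207362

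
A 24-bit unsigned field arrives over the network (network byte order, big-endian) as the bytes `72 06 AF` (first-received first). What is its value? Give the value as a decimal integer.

7472815

Big-endian stores the most-significant byte at the lowest address.
The bytes are already most-significant first: 0x7206AF.
0x7206AF = 7472815.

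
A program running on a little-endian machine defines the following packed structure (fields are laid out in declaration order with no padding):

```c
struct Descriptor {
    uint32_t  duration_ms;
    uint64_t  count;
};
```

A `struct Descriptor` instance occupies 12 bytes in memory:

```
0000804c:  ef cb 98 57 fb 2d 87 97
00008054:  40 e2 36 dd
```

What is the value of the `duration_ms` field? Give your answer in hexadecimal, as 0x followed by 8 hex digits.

`duration_ms` is the first field, at byte offset 0, occupying 4 bytes.
Bytes at offsets 0..3: EF CB 98 57.
Little-endian stores the least-significant byte at the lowest address.
Reassemble most-significant byte first: 57 98 CB EF → 0x5798CBEF.

0x5798CBEF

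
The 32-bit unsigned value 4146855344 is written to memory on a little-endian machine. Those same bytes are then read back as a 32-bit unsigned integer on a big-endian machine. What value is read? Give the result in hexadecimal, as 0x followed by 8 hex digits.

0xB0FD2BF7

4146855344 in 32-bit hexadecimal is 0xF72BFDB0.
Stored little-endian, the bytes at ascending addresses are B0 FD 2B F7.
Read back as big-endian, the last byte is least significant, giving 0xB0FD2BF7.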